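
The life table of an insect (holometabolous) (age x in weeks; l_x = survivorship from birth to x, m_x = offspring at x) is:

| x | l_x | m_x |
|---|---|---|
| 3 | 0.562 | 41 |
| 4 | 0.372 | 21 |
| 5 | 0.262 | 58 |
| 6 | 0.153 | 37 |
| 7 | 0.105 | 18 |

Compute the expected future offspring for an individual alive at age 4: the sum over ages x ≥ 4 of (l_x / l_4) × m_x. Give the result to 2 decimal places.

l_4 = 0.372. Conditional survival from age 4 to x is l_x / l_4.
  x=4: (0.372/0.372) × 21 = 21.0000
  x=5: (0.262/0.372) × 58 = 40.8495
  x=6: (0.153/0.372) × 37 = 15.2177
  x=7: (0.105/0.372) × 18 = 5.0806
Sum = 21.0000 + 40.8495 + 15.2177 + 5.0806 = 82.1478

82.15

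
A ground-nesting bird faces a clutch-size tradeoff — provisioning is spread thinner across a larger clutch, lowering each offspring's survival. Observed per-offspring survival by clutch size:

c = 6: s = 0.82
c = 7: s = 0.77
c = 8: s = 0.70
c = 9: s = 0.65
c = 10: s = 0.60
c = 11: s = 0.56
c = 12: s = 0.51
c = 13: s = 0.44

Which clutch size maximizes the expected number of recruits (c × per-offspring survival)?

Expected recruits = c × s(c):
  c=6: 6 × 0.82 = 4.920
  c=7: 7 × 0.77 = 5.390
  c=8: 8 × 0.70 = 5.600
  c=9: 9 × 0.65 = 5.850
  c=10: 10 × 0.60 = 6.000
  c=11: 11 × 0.56 = 6.160
  c=12: 12 × 0.51 = 6.120
  c=13: 13 × 0.44 = 5.720
Maximum at c = 11 (6.160 recruits).

11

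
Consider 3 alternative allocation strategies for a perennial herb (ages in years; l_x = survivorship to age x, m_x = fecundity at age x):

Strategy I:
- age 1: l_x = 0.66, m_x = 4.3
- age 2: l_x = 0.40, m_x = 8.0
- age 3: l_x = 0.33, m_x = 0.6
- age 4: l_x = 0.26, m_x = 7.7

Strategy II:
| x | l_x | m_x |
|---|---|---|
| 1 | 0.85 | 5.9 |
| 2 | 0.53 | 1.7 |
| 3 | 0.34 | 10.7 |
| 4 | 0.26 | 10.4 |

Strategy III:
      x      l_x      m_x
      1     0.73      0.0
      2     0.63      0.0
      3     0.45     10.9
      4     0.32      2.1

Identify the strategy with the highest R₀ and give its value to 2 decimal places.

12.26

Strategy I: R₀ = 0.66×4.3 + 0.40×8.0 + 0.33×0.6 + 0.26×7.7 = 8.2380
Strategy II: R₀ = 0.85×5.9 + 0.53×1.7 + 0.34×10.7 + 0.26×10.4 = 12.2580
Strategy III: R₀ = 0.73×0.0 + 0.63×0.0 + 0.45×10.9 + 0.32×2.1 = 5.5770
Highest R₀: strategy II with 12.2580.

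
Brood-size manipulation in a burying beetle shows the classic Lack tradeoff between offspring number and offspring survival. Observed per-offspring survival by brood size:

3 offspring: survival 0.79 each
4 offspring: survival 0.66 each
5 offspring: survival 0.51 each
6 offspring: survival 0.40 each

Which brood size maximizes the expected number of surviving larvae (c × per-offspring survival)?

4

Expected surviving larvae = c × s(c):
  c=3: 3 × 0.79 = 2.370
  c=4: 4 × 0.66 = 2.640
  c=5: 5 × 0.51 = 2.550
  c=6: 6 × 0.40 = 2.400
Maximum at c = 4 (2.640 surviving larvae).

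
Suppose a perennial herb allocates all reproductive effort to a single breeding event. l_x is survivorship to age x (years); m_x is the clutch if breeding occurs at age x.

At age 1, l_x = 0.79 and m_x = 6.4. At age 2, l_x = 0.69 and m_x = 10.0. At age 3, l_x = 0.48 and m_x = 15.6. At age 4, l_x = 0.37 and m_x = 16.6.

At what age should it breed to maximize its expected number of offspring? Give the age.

Expected offspring if breeding at age x = l_x × m_x:
  age 1: 0.79 × 6.4 = 5.056
  age 2: 0.69 × 10.0 = 6.900
  age 3: 0.48 × 15.6 = 7.488
  age 4: 0.37 × 16.6 = 6.142
Maximum at age 3 (7.488).

3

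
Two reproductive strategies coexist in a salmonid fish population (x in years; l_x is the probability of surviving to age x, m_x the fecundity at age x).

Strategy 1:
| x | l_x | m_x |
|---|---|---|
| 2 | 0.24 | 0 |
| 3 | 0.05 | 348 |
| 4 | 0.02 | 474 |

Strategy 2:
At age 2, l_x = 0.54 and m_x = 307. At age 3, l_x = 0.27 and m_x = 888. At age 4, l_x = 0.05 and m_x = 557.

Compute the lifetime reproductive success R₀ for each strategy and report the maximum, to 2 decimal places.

433.39

Strategy 1: R₀ = 0.24×0 + 0.05×348 + 0.02×474 = 26.8800
Strategy 2: R₀ = 0.54×307 + 0.27×888 + 0.05×557 = 433.3900
Highest R₀: strategy 2 with 433.3900.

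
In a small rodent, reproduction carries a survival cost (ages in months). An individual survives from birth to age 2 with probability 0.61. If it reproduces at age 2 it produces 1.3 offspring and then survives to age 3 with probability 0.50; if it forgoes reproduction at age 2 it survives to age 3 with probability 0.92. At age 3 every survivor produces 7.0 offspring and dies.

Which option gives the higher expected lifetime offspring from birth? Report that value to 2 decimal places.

3.93

breed at age 2: R₀ = 0.61 × (1.3 + 0.50 × 7.0) = 0.61 × 4.8000 = 2.9280
delay to age 3: R₀ = 0.61 × (0.92 × 7.0) = 0.61 × 6.4400 = 3.9284
Higher: delay to age 3 (3.9284).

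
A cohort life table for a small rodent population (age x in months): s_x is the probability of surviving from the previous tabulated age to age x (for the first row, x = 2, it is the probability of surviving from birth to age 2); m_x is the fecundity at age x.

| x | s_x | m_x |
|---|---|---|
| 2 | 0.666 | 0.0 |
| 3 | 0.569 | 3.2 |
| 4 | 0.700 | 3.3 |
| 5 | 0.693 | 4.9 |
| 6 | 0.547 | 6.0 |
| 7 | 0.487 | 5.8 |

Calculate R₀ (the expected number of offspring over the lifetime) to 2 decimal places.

Survivorship from birth: l_x = s_2·s_3·…·s_x.
  l_2 = 0.66600
  l_3 = 0.37895
  l_4 = 0.26527
  l_5 = 0.18383
  l_6 = 0.10056
  l_7 = 0.04897
R₀ = Σ l_x m_x:
  age 2: 0.66600 × 0.0 = 0.0000
  age 3: 0.37895 × 3.2 = 1.2126
  age 4: 0.26527 × 3.3 = 0.8754
  age 5: 0.18383 × 4.9 = 0.9008
  age 6: 0.10056 × 6.0 = 0.6034
  age 7: 0.04897 × 5.8 = 0.2840
R₀ = 0.0000 + 1.2126 + 0.8754 + 0.9008 + 0.6034 + 0.2840 = 3.8762

3.88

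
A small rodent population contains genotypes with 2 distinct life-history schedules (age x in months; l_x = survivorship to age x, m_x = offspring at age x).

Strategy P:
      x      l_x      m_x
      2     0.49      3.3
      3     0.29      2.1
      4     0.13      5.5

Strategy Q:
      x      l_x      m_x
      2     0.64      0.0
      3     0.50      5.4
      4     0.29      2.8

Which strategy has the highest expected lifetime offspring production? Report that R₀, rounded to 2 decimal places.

Strategy P: R₀ = 0.49×3.3 + 0.29×2.1 + 0.13×5.5 = 2.9410
Strategy Q: R₀ = 0.64×0.0 + 0.50×5.4 + 0.29×2.8 = 3.5120
Highest R₀: strategy Q with 3.5120.

3.51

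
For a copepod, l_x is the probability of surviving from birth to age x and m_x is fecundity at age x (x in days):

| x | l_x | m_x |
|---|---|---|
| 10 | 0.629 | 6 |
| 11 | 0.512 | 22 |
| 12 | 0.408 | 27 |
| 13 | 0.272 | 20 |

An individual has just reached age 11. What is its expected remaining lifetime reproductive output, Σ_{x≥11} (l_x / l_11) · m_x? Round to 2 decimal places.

l_11 = 0.512. Conditional survival from age 11 to x is l_x / l_11.
  x=11: (0.512/0.512) × 22 = 22.0000
  x=12: (0.408/0.512) × 27 = 21.5156
  x=13: (0.272/0.512) × 20 = 10.6250
Sum = 22.0000 + 21.5156 + 10.6250 = 54.1406

54.14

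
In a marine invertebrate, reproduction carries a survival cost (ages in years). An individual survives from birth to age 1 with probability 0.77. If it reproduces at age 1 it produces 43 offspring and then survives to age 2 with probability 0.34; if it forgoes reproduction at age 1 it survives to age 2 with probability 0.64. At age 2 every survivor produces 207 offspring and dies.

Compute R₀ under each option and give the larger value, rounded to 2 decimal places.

102.01

breed at age 1: R₀ = 0.77 × (43 + 0.34 × 207) = 0.77 × 113.3800 = 87.3026
delay to age 2: R₀ = 0.77 × (0.64 × 207) = 0.77 × 132.4800 = 102.0096
Higher: delay to age 2 (102.0096).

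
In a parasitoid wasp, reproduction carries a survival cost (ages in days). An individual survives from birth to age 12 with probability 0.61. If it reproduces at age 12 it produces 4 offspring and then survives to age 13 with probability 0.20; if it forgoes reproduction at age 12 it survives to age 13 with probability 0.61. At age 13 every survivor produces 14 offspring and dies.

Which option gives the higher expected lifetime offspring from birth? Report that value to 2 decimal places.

breed at age 12: R₀ = 0.61 × (4 + 0.20 × 14) = 0.61 × 6.8000 = 4.1480
delay to age 13: R₀ = 0.61 × (0.61 × 14) = 0.61 × 8.5400 = 5.2094
Higher: delay to age 13 (5.2094).

5.21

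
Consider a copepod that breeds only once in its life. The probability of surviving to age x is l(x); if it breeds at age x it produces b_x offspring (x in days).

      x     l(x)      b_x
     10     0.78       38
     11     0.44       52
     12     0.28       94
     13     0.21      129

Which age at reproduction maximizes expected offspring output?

Expected offspring if breeding at age x = l(x) × b_x:
  age 10: 0.78 × 38 = 29.640
  age 11: 0.44 × 52 = 22.880
  age 12: 0.28 × 94 = 26.320
  age 13: 0.21 × 129 = 27.090
Maximum at age 10 (29.640).

10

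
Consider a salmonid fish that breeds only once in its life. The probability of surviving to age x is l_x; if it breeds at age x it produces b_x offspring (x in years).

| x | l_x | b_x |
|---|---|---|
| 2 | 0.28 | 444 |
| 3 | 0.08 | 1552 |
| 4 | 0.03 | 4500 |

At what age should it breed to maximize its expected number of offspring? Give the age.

4

Expected offspring if breeding at age x = l_x × b_x:
  age 2: 0.28 × 444 = 124.320
  age 3: 0.08 × 1552 = 124.160
  age 4: 0.03 × 4500 = 135.000
Maximum at age 4 (135.000).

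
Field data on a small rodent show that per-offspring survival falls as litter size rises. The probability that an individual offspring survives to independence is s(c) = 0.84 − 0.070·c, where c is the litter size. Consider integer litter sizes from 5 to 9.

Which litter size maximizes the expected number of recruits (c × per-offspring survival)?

Expected recruits = c × s(c):
  c=5: 5 × 0.490 = 2.450
  c=6: 6 × 0.420 = 2.520
  c=7: 7 × 0.350 = 2.450
  c=8: 8 × 0.280 = 2.240
  c=9: 9 × 0.210 = 1.890
Maximum at c = 6 (2.520 recruits).

6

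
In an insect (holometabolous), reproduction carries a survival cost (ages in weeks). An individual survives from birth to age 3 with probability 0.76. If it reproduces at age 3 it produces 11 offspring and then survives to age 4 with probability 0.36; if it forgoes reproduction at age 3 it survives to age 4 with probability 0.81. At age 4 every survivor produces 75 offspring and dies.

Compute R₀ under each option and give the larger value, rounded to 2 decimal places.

46.17

breed at age 3: R₀ = 0.76 × (11 + 0.36 × 75) = 0.76 × 38.0000 = 28.8800
delay to age 4: R₀ = 0.76 × (0.81 × 75) = 0.76 × 60.7500 = 46.1700
Higher: delay to age 4 (46.1700).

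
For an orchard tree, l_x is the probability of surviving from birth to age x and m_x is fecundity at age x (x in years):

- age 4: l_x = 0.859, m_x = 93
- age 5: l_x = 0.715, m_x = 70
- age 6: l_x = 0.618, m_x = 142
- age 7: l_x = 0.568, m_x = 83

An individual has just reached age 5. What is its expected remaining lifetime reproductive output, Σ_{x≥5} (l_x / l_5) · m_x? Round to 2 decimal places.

l_5 = 0.715. Conditional survival from age 5 to x is l_x / l_5.
  x=5: (0.715/0.715) × 70 = 70.0000
  x=6: (0.618/0.715) × 142 = 122.7357
  x=7: (0.568/0.715) × 83 = 65.9357
Sum = 70.0000 + 122.7357 + 65.9357 = 258.6713

258.67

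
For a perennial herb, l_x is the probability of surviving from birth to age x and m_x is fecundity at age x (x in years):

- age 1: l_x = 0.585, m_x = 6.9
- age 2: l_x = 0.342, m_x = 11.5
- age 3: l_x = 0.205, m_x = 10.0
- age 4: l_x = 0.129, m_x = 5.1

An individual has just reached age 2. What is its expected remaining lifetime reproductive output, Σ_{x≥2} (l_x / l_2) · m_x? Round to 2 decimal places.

l_2 = 0.342. Conditional survival from age 2 to x is l_x / l_2.
  x=2: (0.342/0.342) × 11.5 = 11.5000
  x=3: (0.205/0.342) × 10.0 = 5.9942
  x=4: (0.129/0.342) × 5.1 = 1.9237
Sum = 11.5000 + 5.9942 + 1.9237 = 19.4178

19.42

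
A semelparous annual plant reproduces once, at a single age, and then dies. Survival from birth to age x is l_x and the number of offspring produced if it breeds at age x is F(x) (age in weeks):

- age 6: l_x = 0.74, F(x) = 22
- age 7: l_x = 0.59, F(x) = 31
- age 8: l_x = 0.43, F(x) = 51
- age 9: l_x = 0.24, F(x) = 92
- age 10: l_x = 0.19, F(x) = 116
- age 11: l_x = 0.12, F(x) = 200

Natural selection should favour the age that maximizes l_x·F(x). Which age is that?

11

Expected offspring if breeding at age x = l_x × F(x):
  age 6: 0.74 × 22 = 16.280
  age 7: 0.59 × 31 = 18.290
  age 8: 0.43 × 51 = 21.930
  age 9: 0.24 × 92 = 22.080
  age 10: 0.19 × 116 = 22.040
  age 11: 0.12 × 200 = 24.000
Maximum at age 11 (24.000).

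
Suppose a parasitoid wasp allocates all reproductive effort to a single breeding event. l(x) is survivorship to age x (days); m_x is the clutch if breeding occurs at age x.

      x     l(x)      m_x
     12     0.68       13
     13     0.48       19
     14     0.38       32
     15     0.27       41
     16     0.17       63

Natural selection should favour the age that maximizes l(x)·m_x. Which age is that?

Expected offspring if breeding at age x = l(x) × m_x:
  age 12: 0.68 × 13 = 8.840
  age 13: 0.48 × 19 = 9.120
  age 14: 0.38 × 32 = 12.160
  age 15: 0.27 × 41 = 11.070
  age 16: 0.17 × 63 = 10.710
Maximum at age 14 (12.160).

14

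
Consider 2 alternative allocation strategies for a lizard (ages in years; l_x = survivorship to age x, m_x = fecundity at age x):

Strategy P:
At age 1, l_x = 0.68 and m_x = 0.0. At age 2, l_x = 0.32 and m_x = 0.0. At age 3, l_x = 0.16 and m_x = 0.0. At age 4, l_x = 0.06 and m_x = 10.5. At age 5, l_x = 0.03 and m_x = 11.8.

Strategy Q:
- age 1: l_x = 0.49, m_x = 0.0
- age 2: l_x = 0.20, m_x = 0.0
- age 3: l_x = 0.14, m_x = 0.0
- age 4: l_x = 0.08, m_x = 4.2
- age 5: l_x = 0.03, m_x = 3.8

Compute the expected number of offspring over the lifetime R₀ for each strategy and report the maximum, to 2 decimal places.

Strategy P: R₀ = 0.68×0.0 + 0.32×0.0 + 0.16×0.0 + 0.06×10.5 + 0.03×11.8 = 0.9840
Strategy Q: R₀ = 0.49×0.0 + 0.20×0.0 + 0.14×0.0 + 0.08×4.2 + 0.03×3.8 = 0.4500
Highest R₀: strategy P with 0.9840.

0.98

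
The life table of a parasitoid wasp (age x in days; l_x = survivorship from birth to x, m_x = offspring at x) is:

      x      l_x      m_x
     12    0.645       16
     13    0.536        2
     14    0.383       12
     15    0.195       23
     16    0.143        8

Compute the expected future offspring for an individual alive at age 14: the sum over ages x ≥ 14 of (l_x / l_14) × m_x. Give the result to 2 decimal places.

l_14 = 0.383. Conditional survival from age 14 to x is l_x / l_14.
  x=14: (0.383/0.383) × 12 = 12.0000
  x=15: (0.195/0.383) × 23 = 11.7102
  x=16: (0.143/0.383) × 8 = 2.9869
Sum = 12.0000 + 11.7102 + 2.9869 = 26.6971

26.70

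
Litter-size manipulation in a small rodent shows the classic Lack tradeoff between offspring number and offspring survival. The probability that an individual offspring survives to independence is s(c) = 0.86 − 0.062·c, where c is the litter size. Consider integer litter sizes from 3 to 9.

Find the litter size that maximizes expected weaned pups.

7

Expected weaned pups = c × s(c):
  c=3: 3 × 0.674 = 2.022
  c=4: 4 × 0.612 = 2.448
  c=5: 5 × 0.550 = 2.750
  c=6: 6 × 0.488 = 2.928
  c=7: 7 × 0.426 = 2.982
  c=8: 8 × 0.364 = 2.912
  c=9: 9 × 0.302 = 2.718
Maximum at c = 7 (2.982 weaned pups).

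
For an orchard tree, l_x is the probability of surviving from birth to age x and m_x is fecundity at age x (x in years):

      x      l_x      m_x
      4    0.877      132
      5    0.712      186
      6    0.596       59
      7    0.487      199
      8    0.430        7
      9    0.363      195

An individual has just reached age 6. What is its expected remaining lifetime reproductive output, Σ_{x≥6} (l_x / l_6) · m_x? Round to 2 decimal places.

345.42

l_6 = 0.596. Conditional survival from age 6 to x is l_x / l_6.
  x=6: (0.596/0.596) × 59 = 59.0000
  x=7: (0.487/0.596) × 199 = 162.6057
  x=8: (0.430/0.596) × 7 = 5.0503
  x=9: (0.363/0.596) × 195 = 118.7668
Sum = 59.0000 + 162.6057 + 5.0503 + 118.7668 = 345.4228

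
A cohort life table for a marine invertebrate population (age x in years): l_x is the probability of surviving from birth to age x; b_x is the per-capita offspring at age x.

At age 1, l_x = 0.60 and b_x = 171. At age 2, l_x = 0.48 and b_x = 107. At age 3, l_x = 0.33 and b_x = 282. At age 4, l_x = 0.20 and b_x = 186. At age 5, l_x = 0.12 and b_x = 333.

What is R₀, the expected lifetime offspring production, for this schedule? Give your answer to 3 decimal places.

R₀ = Σ l_x b_x:
  age 1: 0.60 × 171 = 102.6000
  age 2: 0.48 × 107 = 51.3600
  age 3: 0.33 × 282 = 93.0600
  age 4: 0.20 × 186 = 37.2000
  age 5: 0.12 × 333 = 39.9600
R₀ = 102.6000 + 51.3600 + 93.0600 + 37.2000 + 39.9600 = 324.1800

324.180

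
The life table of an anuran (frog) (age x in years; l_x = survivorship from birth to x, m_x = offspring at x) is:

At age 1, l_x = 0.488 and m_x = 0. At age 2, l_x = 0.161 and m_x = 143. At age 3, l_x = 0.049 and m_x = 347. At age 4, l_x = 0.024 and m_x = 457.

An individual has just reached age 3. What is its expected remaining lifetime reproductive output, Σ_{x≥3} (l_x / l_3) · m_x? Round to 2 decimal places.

l_3 = 0.049. Conditional survival from age 3 to x is l_x / l_3.
  x=3: (0.049/0.049) × 347 = 347.0000
  x=4: (0.024/0.049) × 457 = 223.8367
Sum = 347.0000 + 223.8367 = 570.8367

570.84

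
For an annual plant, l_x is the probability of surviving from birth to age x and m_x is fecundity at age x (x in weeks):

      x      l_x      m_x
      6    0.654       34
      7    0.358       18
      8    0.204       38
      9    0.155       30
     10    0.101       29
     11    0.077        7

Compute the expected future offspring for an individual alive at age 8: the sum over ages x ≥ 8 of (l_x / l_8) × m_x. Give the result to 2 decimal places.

l_8 = 0.204. Conditional survival from age 8 to x is l_x / l_8.
  x=8: (0.204/0.204) × 38 = 38.0000
  x=9: (0.155/0.204) × 30 = 22.7941
  x=10: (0.101/0.204) × 29 = 14.3578
  x=11: (0.077/0.204) × 7 = 2.6422
Sum = 38.0000 + 22.7941 + 14.3578 + 2.6422 = 77.7941

77.79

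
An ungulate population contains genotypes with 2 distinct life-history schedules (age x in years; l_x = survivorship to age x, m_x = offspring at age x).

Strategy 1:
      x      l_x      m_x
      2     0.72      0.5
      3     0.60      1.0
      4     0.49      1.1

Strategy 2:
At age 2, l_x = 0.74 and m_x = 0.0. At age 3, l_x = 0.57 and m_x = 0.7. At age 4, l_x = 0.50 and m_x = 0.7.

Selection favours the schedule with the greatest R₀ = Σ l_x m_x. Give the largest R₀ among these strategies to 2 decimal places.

1.50

Strategy 1: R₀ = 0.72×0.5 + 0.60×1.0 + 0.49×1.1 = 1.4990
Strategy 2: R₀ = 0.74×0.0 + 0.57×0.7 + 0.50×0.7 = 0.7490
Highest R₀: strategy 1 with 1.4990.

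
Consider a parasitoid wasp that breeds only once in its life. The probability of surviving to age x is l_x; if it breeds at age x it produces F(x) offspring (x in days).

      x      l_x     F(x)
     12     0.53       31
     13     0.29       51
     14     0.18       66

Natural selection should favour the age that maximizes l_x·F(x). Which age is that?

Expected offspring if breeding at age x = l_x × F(x):
  age 12: 0.53 × 31 = 16.430
  age 13: 0.29 × 51 = 14.790
  age 14: 0.18 × 66 = 11.880
Maximum at age 12 (16.430).

12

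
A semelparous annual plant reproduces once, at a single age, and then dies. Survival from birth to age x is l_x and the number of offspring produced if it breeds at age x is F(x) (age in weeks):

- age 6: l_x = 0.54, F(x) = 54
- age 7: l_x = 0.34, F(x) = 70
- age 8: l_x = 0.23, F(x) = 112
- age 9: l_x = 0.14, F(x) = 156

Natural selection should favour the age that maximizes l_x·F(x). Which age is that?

6

Expected offspring if breeding at age x = l_x × F(x):
  age 6: 0.54 × 54 = 29.160
  age 7: 0.34 × 70 = 23.800
  age 8: 0.23 × 112 = 25.760
  age 9: 0.14 × 156 = 21.840
Maximum at age 6 (29.160).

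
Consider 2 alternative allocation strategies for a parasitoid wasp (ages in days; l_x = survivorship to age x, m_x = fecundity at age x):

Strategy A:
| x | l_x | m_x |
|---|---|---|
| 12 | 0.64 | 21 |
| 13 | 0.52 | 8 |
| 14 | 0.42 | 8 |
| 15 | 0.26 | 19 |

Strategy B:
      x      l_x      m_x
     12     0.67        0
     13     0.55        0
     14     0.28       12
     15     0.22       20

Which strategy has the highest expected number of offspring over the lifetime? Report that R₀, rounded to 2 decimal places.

Strategy A: R₀ = 0.64×21 + 0.52×8 + 0.42×8 + 0.26×19 = 25.9000
Strategy B: R₀ = 0.67×0 + 0.55×0 + 0.28×12 + 0.22×20 = 7.7600
Highest R₀: strategy A with 25.9000.

25.90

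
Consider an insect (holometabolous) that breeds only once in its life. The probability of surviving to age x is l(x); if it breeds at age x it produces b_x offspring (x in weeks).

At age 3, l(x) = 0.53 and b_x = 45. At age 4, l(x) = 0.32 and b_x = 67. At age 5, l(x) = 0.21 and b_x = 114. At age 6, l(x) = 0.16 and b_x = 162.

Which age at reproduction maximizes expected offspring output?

Expected offspring if breeding at age x = l(x) × b_x:
  age 3: 0.53 × 45 = 23.850
  age 4: 0.32 × 67 = 21.440
  age 5: 0.21 × 114 = 23.940
  age 6: 0.16 × 162 = 25.920
Maximum at age 6 (25.920).

6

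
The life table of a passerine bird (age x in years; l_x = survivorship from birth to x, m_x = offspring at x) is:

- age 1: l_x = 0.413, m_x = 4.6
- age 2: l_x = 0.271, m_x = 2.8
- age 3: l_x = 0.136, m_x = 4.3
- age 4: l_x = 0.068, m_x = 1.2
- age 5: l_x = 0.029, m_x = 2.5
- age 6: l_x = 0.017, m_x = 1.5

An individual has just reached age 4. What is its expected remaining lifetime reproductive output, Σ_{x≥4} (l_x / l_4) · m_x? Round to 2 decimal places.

l_4 = 0.068. Conditional survival from age 4 to x is l_x / l_4.
  x=4: (0.068/0.068) × 1.2 = 1.2000
  x=5: (0.029/0.068) × 2.5 = 1.0662
  x=6: (0.017/0.068) × 1.5 = 0.3750
Sum = 1.2000 + 1.0662 + 0.3750 = 2.6412

2.64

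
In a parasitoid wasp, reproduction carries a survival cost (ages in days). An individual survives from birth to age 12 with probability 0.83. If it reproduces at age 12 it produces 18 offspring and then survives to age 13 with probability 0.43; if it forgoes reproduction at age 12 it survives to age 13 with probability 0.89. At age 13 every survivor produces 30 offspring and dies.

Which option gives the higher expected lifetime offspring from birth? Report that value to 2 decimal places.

25.65

breed at age 12: R₀ = 0.83 × (18 + 0.43 × 30) = 0.83 × 30.9000 = 25.6470
delay to age 13: R₀ = 0.83 × (0.89 × 30) = 0.83 × 26.7000 = 22.1610
Higher: breed at age 12 (25.6470).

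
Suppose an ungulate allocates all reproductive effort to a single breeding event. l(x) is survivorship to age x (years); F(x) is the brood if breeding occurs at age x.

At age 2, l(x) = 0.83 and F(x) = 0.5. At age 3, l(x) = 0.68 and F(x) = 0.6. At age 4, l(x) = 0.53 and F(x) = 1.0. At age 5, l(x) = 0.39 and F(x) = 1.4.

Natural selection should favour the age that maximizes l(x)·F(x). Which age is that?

Expected offspring if breeding at age x = l(x) × F(x):
  age 2: 0.83 × 0.5 = 0.415
  age 3: 0.68 × 0.6 = 0.408
  age 4: 0.53 × 1.0 = 0.530
  age 5: 0.39 × 1.4 = 0.546
Maximum at age 5 (0.546).

5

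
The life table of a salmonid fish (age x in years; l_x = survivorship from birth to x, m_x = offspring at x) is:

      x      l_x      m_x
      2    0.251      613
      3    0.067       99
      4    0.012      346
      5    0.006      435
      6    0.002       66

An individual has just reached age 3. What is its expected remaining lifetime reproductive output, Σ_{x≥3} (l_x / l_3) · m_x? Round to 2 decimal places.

201.90

l_3 = 0.067. Conditional survival from age 3 to x is l_x / l_3.
  x=3: (0.067/0.067) × 99 = 99.0000
  x=4: (0.012/0.067) × 346 = 61.9701
  x=5: (0.006/0.067) × 435 = 38.9552
  x=6: (0.002/0.067) × 66 = 1.9701
Sum = 99.0000 + 61.9701 + 38.9552 + 1.9701 = 201.8955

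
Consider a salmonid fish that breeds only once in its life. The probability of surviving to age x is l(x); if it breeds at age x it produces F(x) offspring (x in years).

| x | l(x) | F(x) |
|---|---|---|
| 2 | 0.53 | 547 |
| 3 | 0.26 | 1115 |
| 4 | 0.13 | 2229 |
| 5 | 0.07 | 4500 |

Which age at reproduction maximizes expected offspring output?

5

Expected offspring if breeding at age x = l(x) × F(x):
  age 2: 0.53 × 547 = 289.910
  age 3: 0.26 × 1115 = 289.900
  age 4: 0.13 × 2229 = 289.770
  age 5: 0.07 × 4500 = 315.000
Maximum at age 5 (315.000).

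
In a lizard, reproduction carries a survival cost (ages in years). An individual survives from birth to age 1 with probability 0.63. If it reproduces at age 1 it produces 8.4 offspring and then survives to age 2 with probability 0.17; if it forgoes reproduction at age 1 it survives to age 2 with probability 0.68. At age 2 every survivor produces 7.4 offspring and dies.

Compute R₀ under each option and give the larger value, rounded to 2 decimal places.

6.08

breed at age 1: R₀ = 0.63 × (8.4 + 0.17 × 7.4) = 0.63 × 9.6580 = 6.0845
delay to age 2: R₀ = 0.63 × (0.68 × 7.4) = 0.63 × 5.0320 = 3.1702
Higher: breed at age 1 (6.0845).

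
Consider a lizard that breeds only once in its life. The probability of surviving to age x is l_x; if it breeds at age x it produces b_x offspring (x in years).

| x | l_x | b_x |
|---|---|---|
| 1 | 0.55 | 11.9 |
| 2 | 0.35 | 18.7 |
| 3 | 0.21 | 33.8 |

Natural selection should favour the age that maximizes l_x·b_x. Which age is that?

Expected offspring if breeding at age x = l_x × b_x:
  age 1: 0.55 × 11.9 = 6.545
  age 2: 0.35 × 18.7 = 6.545
  age 3: 0.21 × 33.8 = 7.098
Maximum at age 3 (7.098).

3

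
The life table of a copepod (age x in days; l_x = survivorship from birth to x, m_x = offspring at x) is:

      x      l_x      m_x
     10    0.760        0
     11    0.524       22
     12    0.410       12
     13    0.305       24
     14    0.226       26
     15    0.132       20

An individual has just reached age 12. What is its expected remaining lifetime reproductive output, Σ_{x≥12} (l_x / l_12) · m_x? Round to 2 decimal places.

50.62

l_12 = 0.410. Conditional survival from age 12 to x is l_x / l_12.
  x=12: (0.410/0.410) × 12 = 12.0000
  x=13: (0.305/0.410) × 24 = 17.8537
  x=14: (0.226/0.410) × 26 = 14.3317
  x=15: (0.132/0.410) × 20 = 6.4390
Sum = 12.0000 + 17.8537 + 14.3317 + 6.4390 = 50.6244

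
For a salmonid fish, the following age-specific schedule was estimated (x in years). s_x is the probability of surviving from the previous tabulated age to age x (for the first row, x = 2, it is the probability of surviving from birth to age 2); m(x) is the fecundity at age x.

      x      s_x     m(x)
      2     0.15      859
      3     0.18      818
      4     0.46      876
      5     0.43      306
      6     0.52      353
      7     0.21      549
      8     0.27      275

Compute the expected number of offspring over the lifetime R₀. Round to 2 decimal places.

Survivorship from birth: l_x = s_2·s_3·…·s_x.
  l_2 = 0.15000
  l_3 = 0.02700
  l_4 = 0.01242
  l_5 = 0.00534
  l_6 = 0.00278
  l_7 = 0.00058
  l_8 = 0.00016
R₀ = Σ l_x m(x):
  age 2: 0.15000 × 859 = 128.8500
  age 3: 0.02700 × 818 = 22.0860
  age 4: 0.01242 × 876 = 10.8799
  age 5: 0.00534 × 306 = 1.6340
  age 6: 0.00278 × 353 = 0.9813
  age 7: 0.00058 × 549 = 0.3184
  age 8: 0.00016 × 275 = 0.0440
R₀ = 128.8500 + 22.0860 + 10.8799 + 1.6340 + 0.9813 + 0.3184 + 0.0440 = 164.7937

164.79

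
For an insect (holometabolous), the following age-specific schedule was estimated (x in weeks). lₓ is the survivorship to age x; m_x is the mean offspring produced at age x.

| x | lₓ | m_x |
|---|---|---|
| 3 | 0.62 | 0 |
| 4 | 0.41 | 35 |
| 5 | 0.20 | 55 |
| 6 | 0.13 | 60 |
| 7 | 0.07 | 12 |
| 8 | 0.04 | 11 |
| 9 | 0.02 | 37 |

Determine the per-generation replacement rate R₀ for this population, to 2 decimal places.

35.17

R₀ = Σ lₓ m_x:
  age 3: 0.62 × 0 = 0.0000
  age 4: 0.41 × 35 = 14.3500
  age 5: 0.20 × 55 = 11.0000
  age 6: 0.13 × 60 = 7.8000
  age 7: 0.07 × 12 = 0.8400
  age 8: 0.04 × 11 = 0.4400
  age 9: 0.02 × 37 = 0.7400
R₀ = 0.0000 + 14.3500 + 11.0000 + 7.8000 + 0.8400 + 0.4400 + 0.7400 = 35.1700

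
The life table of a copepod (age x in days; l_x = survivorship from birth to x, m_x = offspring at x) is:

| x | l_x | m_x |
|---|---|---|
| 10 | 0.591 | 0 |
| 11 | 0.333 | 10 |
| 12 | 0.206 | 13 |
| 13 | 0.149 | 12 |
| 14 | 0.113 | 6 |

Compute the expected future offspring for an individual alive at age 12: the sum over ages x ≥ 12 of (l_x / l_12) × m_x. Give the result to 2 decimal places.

24.97

l_12 = 0.206. Conditional survival from age 12 to x is l_x / l_12.
  x=12: (0.206/0.206) × 13 = 13.0000
  x=13: (0.149/0.206) × 12 = 8.6796
  x=14: (0.113/0.206) × 6 = 3.2913
Sum = 13.0000 + 8.6796 + 3.2913 = 24.9709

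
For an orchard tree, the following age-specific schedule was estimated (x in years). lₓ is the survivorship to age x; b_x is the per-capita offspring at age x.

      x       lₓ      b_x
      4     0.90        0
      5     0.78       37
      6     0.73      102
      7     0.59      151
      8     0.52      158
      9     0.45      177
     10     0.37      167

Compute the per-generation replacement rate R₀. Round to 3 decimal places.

R₀ = Σ lₓ b_x:
  age 4: 0.90 × 0 = 0.0000
  age 5: 0.78 × 37 = 28.8600
  age 6: 0.73 × 102 = 74.4600
  age 7: 0.59 × 151 = 89.0900
  age 8: 0.52 × 158 = 82.1600
  age 9: 0.45 × 177 = 79.6500
  age 10: 0.37 × 167 = 61.7900
R₀ = 0.0000 + 28.8600 + 74.4600 + 89.0900 + 82.1600 + 79.6500 + 61.7900 = 416.0100

416.010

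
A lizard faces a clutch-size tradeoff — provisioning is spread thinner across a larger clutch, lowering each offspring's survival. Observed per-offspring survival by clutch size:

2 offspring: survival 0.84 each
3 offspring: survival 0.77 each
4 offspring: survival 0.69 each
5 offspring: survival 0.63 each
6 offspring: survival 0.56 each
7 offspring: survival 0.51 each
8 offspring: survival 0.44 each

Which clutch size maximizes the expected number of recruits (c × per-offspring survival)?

Expected recruits = c × s(c):
  c=2: 2 × 0.84 = 1.680
  c=3: 3 × 0.77 = 2.310
  c=4: 4 × 0.69 = 2.760
  c=5: 5 × 0.63 = 3.150
  c=6: 6 × 0.56 = 3.360
  c=7: 7 × 0.51 = 3.570
  c=8: 8 × 0.44 = 3.520
Maximum at c = 7 (3.570 recruits).

7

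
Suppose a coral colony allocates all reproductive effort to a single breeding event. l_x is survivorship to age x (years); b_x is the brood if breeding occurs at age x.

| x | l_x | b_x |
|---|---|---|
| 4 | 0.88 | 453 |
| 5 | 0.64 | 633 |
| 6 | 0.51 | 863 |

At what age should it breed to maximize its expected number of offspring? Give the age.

Expected offspring if breeding at age x = l_x × b_x:
  age 4: 0.88 × 453 = 398.640
  age 5: 0.64 × 633 = 405.120
  age 6: 0.51 × 863 = 440.130
Maximum at age 6 (440.130).

6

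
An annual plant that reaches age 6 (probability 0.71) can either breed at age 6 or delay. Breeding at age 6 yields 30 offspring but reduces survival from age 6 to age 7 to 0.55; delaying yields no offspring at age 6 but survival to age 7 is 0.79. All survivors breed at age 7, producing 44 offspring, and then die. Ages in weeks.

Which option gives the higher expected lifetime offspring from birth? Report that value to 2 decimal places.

breed at age 6: R₀ = 0.71 × (30 + 0.55 × 44) = 0.71 × 54.2000 = 38.4820
delay to age 7: R₀ = 0.71 × (0.79 × 44) = 0.71 × 34.7600 = 24.6796
Higher: breed at age 6 (38.4820).

38.48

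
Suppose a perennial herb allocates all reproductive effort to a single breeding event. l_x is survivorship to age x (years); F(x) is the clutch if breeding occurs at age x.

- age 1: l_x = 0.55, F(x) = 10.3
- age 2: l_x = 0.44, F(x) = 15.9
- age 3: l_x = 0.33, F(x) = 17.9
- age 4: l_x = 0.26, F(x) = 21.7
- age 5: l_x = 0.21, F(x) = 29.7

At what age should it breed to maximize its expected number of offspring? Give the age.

Expected offspring if breeding at age x = l_x × F(x):
  age 1: 0.55 × 10.3 = 5.665
  age 2: 0.44 × 15.9 = 6.996
  age 3: 0.33 × 17.9 = 5.907
  age 4: 0.26 × 21.7 = 5.642
  age 5: 0.21 × 29.7 = 6.237
Maximum at age 2 (6.996).

2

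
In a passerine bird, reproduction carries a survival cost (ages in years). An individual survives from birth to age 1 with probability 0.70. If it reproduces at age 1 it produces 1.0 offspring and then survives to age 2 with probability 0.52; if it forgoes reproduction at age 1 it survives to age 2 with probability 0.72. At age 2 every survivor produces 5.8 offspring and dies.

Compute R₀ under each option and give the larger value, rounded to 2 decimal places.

breed at age 1: R₀ = 0.70 × (1.0 + 0.52 × 5.8) = 0.70 × 4.0160 = 2.8112
delay to age 2: R₀ = 0.70 × (0.72 × 5.8) = 0.70 × 4.1760 = 2.9232
Higher: delay to age 2 (2.9232).

2.92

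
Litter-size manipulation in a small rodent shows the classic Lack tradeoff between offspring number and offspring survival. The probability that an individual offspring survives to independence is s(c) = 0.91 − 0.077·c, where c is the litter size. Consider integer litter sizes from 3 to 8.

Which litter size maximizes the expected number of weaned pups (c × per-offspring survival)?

6

Expected weaned pups = c × s(c):
  c=3: 3 × 0.679 = 2.037
  c=4: 4 × 0.602 = 2.408
  c=5: 5 × 0.525 = 2.625
  c=6: 6 × 0.448 = 2.688
  c=7: 7 × 0.371 = 2.597
  c=8: 8 × 0.294 = 2.352
Maximum at c = 6 (2.688 weaned pups).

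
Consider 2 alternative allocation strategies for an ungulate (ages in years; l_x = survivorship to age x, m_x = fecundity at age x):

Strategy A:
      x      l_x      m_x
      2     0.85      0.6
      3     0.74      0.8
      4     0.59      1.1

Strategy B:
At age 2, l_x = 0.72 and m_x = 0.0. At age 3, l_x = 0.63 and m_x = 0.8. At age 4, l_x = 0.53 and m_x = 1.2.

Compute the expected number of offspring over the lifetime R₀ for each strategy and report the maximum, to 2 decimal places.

1.75

Strategy A: R₀ = 0.85×0.6 + 0.74×0.8 + 0.59×1.1 = 1.7510
Strategy B: R₀ = 0.72×0.0 + 0.63×0.8 + 0.53×1.2 = 1.1400
Highest R₀: strategy A with 1.7510.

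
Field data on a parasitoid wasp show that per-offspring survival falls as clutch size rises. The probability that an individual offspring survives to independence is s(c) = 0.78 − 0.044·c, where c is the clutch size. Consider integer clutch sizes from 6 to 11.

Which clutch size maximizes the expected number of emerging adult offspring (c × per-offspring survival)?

Expected emerging adult offspring = c × s(c):
  c=6: 6 × 0.516 = 3.096
  c=7: 7 × 0.472 = 3.304
  c=8: 8 × 0.428 = 3.424
  c=9: 9 × 0.384 = 3.456
  c=10: 10 × 0.340 = 3.400
  c=11: 11 × 0.296 = 3.256
Maximum at c = 9 (3.456 emerging adult offspring).

9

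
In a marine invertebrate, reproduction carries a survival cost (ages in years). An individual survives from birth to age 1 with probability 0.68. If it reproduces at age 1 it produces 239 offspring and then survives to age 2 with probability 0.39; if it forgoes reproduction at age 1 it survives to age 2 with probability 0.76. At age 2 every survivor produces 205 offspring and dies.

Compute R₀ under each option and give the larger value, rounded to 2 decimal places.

216.89

breed at age 1: R₀ = 0.68 × (239 + 0.39 × 205) = 0.68 × 318.9500 = 216.8860
delay to age 2: R₀ = 0.68 × (0.76 × 205) = 0.68 × 155.8000 = 105.9440
Higher: breed at age 1 (216.8860).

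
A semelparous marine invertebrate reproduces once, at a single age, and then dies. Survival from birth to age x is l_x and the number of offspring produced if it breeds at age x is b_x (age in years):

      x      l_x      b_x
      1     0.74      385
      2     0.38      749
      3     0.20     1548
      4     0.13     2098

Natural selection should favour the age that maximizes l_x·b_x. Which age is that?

Expected offspring if breeding at age x = l_x × b_x:
  age 1: 0.74 × 385 = 284.900
  age 2: 0.38 × 749 = 284.620
  age 3: 0.20 × 1548 = 309.600
  age 4: 0.13 × 2098 = 272.740
Maximum at age 3 (309.600).

3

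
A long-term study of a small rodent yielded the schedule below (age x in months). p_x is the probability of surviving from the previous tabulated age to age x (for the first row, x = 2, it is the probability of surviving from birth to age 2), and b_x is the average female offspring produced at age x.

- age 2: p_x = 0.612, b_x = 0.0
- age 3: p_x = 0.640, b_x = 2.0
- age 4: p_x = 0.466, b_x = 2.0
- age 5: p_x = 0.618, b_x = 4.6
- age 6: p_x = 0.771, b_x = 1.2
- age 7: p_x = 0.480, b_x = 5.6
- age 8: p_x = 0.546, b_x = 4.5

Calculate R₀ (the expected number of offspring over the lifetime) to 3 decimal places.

Survivorship from birth: l_x = p_2·p_3·…·p_x.
  l_2 = 0.61200
  l_3 = 0.39168
  l_4 = 0.18252
  l_5 = 0.11280
  l_6 = 0.08697
  l_7 = 0.04174
  l_8 = 0.02279
R₀ = Σ l_x b_x:
  age 2: 0.61200 × 0.0 = 0.0000
  age 3: 0.39168 × 2.0 = 0.7834
  age 4: 0.18252 × 2.0 = 0.3650
  age 5: 0.11280 × 4.6 = 0.5189
  age 6: 0.08697 × 1.2 = 0.1044
  age 7: 0.04174 × 5.6 = 0.2337
  age 8: 0.02279 × 4.5 = 0.1026
R₀ = 0.0000 + 0.7834 + 0.3650 + 0.5189 + 0.1044 + 0.2337 + 0.1026 = 2.1079

2.108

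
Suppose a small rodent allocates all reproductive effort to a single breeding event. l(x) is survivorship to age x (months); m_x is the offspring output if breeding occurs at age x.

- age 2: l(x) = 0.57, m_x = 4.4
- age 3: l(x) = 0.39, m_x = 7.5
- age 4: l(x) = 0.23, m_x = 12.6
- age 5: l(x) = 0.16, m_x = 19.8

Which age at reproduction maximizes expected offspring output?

Expected offspring if breeding at age x = l(x) × m_x:
  age 2: 0.57 × 4.4 = 2.508
  age 3: 0.39 × 7.5 = 2.925
  age 4: 0.23 × 12.6 = 2.898
  age 5: 0.16 × 19.8 = 3.168
Maximum at age 5 (3.168).

5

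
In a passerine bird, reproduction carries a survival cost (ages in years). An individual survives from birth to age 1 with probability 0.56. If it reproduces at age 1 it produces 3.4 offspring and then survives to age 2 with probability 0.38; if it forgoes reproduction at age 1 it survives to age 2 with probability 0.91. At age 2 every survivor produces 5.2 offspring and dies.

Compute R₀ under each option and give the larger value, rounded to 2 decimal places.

breed at age 1: R₀ = 0.56 × (3.4 + 0.38 × 5.2) = 0.56 × 5.3760 = 3.0106
delay to age 2: R₀ = 0.56 × (0.91 × 5.2) = 0.56 × 4.7320 = 2.6499
Higher: breed at age 1 (3.0106).

3.01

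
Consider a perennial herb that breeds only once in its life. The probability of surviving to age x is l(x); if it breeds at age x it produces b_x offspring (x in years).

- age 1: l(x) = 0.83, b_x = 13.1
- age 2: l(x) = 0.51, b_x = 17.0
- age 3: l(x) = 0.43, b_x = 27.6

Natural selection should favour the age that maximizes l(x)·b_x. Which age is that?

3

Expected offspring if breeding at age x = l(x) × b_x:
  age 1: 0.83 × 13.1 = 10.873
  age 2: 0.51 × 17.0 = 8.670
  age 3: 0.43 × 27.6 = 11.868
Maximum at age 3 (11.868).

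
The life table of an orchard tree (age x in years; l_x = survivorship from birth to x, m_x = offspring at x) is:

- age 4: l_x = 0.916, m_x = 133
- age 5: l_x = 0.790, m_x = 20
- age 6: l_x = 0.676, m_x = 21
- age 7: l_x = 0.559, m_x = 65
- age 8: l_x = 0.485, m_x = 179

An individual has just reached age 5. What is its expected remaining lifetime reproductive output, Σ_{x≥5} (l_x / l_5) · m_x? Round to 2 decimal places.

193.86

l_5 = 0.790. Conditional survival from age 5 to x is l_x / l_5.
  x=5: (0.790/0.790) × 20 = 20.0000
  x=6: (0.676/0.790) × 21 = 17.9696
  x=7: (0.559/0.790) × 65 = 45.9937
  x=8: (0.485/0.790) × 179 = 109.8924
Sum = 20.0000 + 17.9696 + 45.9937 + 109.8924 = 193.8557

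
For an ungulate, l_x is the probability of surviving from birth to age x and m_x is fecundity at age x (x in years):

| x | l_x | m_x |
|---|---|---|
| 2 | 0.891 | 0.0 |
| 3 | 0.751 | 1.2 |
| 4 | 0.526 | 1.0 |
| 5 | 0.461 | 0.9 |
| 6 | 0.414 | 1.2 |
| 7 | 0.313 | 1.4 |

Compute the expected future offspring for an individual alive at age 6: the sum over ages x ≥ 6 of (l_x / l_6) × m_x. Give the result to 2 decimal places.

l_6 = 0.414. Conditional survival from age 6 to x is l_x / l_6.
  x=6: (0.414/0.414) × 1.2 = 1.2000
  x=7: (0.313/0.414) × 1.4 = 1.0585
Sum = 1.2000 + 1.0585 = 2.2585

2.26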